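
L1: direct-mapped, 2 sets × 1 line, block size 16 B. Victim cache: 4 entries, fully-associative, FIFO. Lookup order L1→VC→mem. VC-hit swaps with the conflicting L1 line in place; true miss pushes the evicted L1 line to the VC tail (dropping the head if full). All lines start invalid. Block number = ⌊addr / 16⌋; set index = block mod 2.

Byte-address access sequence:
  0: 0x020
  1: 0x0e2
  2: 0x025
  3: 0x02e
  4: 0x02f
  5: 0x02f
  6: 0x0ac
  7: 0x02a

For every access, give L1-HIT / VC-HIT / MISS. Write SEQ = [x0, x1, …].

0: 0x20 (blk 2, set 0) → MISS  vc=[]
1: 0xe2 (blk 14, set 0) → MISS  vc=[2]
2: 0x25 (blk 2, set 0) → VC-HIT  vc=[14]
3: 0x2e (blk 2, set 0) → L1-HIT  vc=[14]
4: 0x2f (blk 2, set 0) → L1-HIT  vc=[14]
5: 0x2f (blk 2, set 0) → L1-HIT  vc=[14]
6: 0xac (blk 10, set 0) → MISS  vc=[14, 2]
7: 0x2a (blk 2, set 0) → VC-HIT  vc=[14, 10]

SEQ = [MISS, MISS, VC-HIT, L1-HIT, L1-HIT, L1-HIT, MISS, VC-HIT]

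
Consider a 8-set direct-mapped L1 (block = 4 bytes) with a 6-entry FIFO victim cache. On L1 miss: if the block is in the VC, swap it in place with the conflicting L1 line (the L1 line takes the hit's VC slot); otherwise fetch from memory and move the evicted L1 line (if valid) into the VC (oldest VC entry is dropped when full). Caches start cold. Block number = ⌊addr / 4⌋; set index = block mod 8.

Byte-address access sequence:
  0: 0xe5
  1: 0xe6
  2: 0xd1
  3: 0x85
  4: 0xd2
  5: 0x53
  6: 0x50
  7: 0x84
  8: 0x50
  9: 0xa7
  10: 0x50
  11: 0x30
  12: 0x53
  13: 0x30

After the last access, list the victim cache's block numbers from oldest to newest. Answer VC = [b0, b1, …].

  [0] addr=0xe5 blk=57 s=1: MISS | VC []
  [1] addr=0xe6 blk=57 s=1: L1-HIT | VC []
  [2] addr=0xd1 blk=52 s=4: MISS | VC []
  [3] addr=0x85 blk=33 s=1: MISS | VC [57]
  [4] addr=0xd2 blk=52 s=4: L1-HIT | VC [57]
  [5] addr=0x53 blk=20 s=4: MISS | VC [57, 52]
  [6] addr=0x50 blk=20 s=4: L1-HIT | VC [57, 52]
  [7] addr=0x84 blk=33 s=1: L1-HIT | VC [57, 52]
  [8] addr=0x50 blk=20 s=4: L1-HIT | VC [57, 52]
  [9] addr=0xa7 blk=41 s=1: MISS | VC [57, 52, 33]
  [10] addr=0x50 blk=20 s=4: L1-HIT | VC [57, 52, 33]
  [11] addr=0x30 blk=12 s=4: MISS | VC [57, 52, 33, 20]
  [12] addr=0x53 blk=20 s=4: VC-HIT | VC [57, 52, 33, 12]
  [13] addr=0x30 blk=12 s=4: VC-HIT | VC [57, 52, 33, 20]

VC = [57, 52, 33, 20]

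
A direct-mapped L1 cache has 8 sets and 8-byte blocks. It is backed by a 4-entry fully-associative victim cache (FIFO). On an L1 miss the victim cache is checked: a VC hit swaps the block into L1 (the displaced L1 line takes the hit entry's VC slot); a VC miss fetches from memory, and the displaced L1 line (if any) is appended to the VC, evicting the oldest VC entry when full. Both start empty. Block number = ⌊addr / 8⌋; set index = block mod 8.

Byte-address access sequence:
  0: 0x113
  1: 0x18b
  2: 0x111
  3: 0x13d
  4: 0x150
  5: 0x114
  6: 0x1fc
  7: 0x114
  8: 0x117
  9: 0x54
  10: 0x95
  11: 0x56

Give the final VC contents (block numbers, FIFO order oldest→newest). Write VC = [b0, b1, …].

#0 0x113→b34/s2 MISS; vc=[]
#1 0x18b→b49/s1 MISS; vc=[]
#2 0x111→b34/s2 L1-HIT; vc=[]
#3 0x13d→b39/s7 MISS; vc=[]
#4 0x150→b42/s2 MISS; vc=[34]
#5 0x114→b34/s2 VC-HIT; vc=[42]
#6 0x1fc→b63/s7 MISS; vc=[42,39]
#7 0x114→b34/s2 L1-HIT; vc=[42,39]
#8 0x117→b34/s2 L1-HIT; vc=[42,39]
#9 0x54→b10/s2 MISS; vc=[42,39,34]
#10 0x95→b18/s2 MISS; vc=[42,39,34,10]
#11 0x56→b10/s2 VC-HIT; vc=[42,39,34,18]

VC = [42, 39, 34, 18]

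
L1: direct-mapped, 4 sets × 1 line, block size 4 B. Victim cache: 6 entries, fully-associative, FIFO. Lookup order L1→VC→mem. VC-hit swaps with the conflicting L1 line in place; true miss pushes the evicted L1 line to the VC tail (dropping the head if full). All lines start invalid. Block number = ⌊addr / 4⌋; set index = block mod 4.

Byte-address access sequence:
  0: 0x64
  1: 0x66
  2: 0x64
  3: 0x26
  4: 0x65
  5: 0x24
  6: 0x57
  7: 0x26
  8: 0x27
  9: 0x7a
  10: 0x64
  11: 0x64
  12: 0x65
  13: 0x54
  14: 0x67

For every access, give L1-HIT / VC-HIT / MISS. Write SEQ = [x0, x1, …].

0: 0x64 (blk 25, set 1) → MISS  vc=[]
1: 0x66 (blk 25, set 1) → L1-HIT  vc=[]
2: 0x64 (blk 25, set 1) → L1-HIT  vc=[]
3: 0x26 (blk 9, set 1) → MISS  vc=[25]
4: 0x65 (blk 25, set 1) → VC-HIT  vc=[9]
5: 0x24 (blk 9, set 1) → VC-HIT  vc=[25]
6: 0x57 (blk 21, set 1) → MISS  vc=[25, 9]
7: 0x26 (blk 9, set 1) → VC-HIT  vc=[25, 21]
8: 0x27 (blk 9, set 1) → L1-HIT  vc=[25, 21]
9: 0x7a (blk 30, set 2) → MISS  vc=[25, 21]
10: 0x64 (blk 25, set 1) → VC-HIT  vc=[9, 21]
11: 0x64 (blk 25, set 1) → L1-HIT  vc=[9, 21]
12: 0x65 (blk 25, set 1) → L1-HIT  vc=[9, 21]
13: 0x54 (blk 21, set 1) → VC-HIT  vc=[9, 25]
14: 0x67 (blk 25, set 1) → VC-HIT  vc=[9, 21]

SEQ = [MISS, L1-HIT, L1-HIT, MISS, VC-HIT, VC-HIT, MISS, VC-HIT, L1-HIT, MISS, VC-HIT, L1-HIT, L1-HIT, VC-HIT, VC-HIT]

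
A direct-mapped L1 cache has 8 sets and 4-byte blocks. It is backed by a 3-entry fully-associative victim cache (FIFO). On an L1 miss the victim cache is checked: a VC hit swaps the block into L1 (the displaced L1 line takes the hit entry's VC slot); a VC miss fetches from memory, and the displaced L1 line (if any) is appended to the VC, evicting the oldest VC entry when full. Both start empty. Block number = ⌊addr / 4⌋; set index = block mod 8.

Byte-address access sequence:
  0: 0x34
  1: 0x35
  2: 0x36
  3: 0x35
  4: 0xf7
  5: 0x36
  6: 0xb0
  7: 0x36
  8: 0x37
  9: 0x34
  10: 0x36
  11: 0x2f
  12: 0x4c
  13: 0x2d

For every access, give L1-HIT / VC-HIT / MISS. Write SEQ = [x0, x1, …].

  [0] addr=0x34 blk=13 s=5: MISS | VC []
  [1] addr=0x35 blk=13 s=5: L1-HIT | VC []
  [2] addr=0x36 blk=13 s=5: L1-HIT | VC []
  [3] addr=0x35 blk=13 s=5: L1-HIT | VC []
  [4] addr=0xf7 blk=61 s=5: MISS | VC [13]
  [5] addr=0x36 blk=13 s=5: VC-HIT | VC [61]
  [6] addr=0xb0 blk=44 s=4: MISS | VC [61]
  [7] addr=0x36 blk=13 s=5: L1-HIT | VC [61]
  [8] addr=0x37 blk=13 s=5: L1-HIT | VC [61]
  [9] addr=0x34 blk=13 s=5: L1-HIT | VC [61]
  [10] addr=0x36 blk=13 s=5: L1-HIT | VC [61]
  [11] addr=0x2f blk=11 s=3: MISS | VC [61]
  [12] addr=0x4c blk=19 s=3: MISS | VC [61, 11]
  [13] addr=0x2d blk=11 s=3: VC-HIT | VC [61, 19]

SEQ = [MISS, L1-HIT, L1-HIT, L1-HIT, MISS, VC-HIT, MISS, L1-HIT, L1-HIT, L1-HIT, L1-HIT, MISS, MISS, VC-HIT]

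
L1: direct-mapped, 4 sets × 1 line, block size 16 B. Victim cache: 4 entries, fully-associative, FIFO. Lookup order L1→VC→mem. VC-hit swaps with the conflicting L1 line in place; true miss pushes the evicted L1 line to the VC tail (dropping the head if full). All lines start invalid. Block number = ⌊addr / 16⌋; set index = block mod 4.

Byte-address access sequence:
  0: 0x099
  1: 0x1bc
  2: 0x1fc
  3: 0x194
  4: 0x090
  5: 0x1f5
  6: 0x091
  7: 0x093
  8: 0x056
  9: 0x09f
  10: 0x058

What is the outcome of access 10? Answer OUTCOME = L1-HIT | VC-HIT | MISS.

OUTCOME = VC-HIT

#0 0x99→b9/s1 MISS; vc=[]
#1 0x1bc→b27/s3 MISS; vc=[]
#2 0x1fc→b31/s3 MISS; vc=[27]
#3 0x194→b25/s1 MISS; vc=[27,9]
#4 0x90→b9/s1 VC-HIT; vc=[27,25]
#5 0x1f5→b31/s3 L1-HIT; vc=[27,25]
#6 0x91→b9/s1 L1-HIT; vc=[27,25]
#7 0x93→b9/s1 L1-HIT; vc=[27,25]
#8 0x56→b5/s1 MISS; vc=[27,25,9]
#9 0x9f→b9/s1 VC-HIT; vc=[27,25,5]
#10 0x58→b5/s1 VC-HIT; vc=[27,25,9]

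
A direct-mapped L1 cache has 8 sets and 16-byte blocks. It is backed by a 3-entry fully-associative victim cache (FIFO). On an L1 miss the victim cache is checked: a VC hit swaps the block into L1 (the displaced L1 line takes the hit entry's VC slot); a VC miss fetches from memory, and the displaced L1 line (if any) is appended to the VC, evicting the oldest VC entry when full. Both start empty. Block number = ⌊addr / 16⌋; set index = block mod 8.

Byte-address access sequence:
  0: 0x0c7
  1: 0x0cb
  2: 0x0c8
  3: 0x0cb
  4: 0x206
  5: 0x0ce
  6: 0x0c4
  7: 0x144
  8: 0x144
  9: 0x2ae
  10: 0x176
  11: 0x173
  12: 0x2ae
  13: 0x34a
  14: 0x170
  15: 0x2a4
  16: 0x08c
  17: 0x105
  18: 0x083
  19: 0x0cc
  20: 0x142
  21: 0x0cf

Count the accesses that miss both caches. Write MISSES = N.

MISSES = 10

0: 0xc7 (blk 12, set 4) → MISS  vc=[]
1: 0xcb (blk 12, set 4) → L1-HIT  vc=[]
2: 0xc8 (blk 12, set 4) → L1-HIT  vc=[]
3: 0xcb (blk 12, set 4) → L1-HIT  vc=[]
4: 0x206 (blk 32, set 0) → MISS  vc=[]
5: 0xce (blk 12, set 4) → L1-HIT  vc=[]
6: 0xc4 (blk 12, set 4) → L1-HIT  vc=[]
7: 0x144 (blk 20, set 4) → MISS  vc=[12]
8: 0x144 (blk 20, set 4) → L1-HIT  vc=[12]
9: 0x2ae (blk 42, set 2) → MISS  vc=[12]
10: 0x176 (blk 23, set 7) → MISS  vc=[12]
11: 0x173 (blk 23, set 7) → L1-HIT  vc=[12]
12: 0x2ae (blk 42, set 2) → L1-HIT  vc=[12]
13: 0x34a (blk 52, set 4) → MISS  vc=[12, 20]
14: 0x170 (blk 23, set 7) → L1-HIT  vc=[12, 20]
15: 0x2a4 (blk 42, set 2) → L1-HIT  vc=[12, 20]
16: 0x8c (blk 8, set 0) → MISS  vc=[12, 20, 32]
17: 0x105 (blk 16, set 0) → MISS  vc=[20, 32, 8]
18: 0x83 (blk 8, set 0) → VC-HIT  vc=[20, 32, 16]
19: 0xcc (blk 12, set 4) → MISS  vc=[32, 16, 52]
20: 0x142 (blk 20, set 4) → MISS  vc=[16, 52, 12]
21: 0xcf (blk 12, set 4) → VC-HIT  vc=[16, 52, 20]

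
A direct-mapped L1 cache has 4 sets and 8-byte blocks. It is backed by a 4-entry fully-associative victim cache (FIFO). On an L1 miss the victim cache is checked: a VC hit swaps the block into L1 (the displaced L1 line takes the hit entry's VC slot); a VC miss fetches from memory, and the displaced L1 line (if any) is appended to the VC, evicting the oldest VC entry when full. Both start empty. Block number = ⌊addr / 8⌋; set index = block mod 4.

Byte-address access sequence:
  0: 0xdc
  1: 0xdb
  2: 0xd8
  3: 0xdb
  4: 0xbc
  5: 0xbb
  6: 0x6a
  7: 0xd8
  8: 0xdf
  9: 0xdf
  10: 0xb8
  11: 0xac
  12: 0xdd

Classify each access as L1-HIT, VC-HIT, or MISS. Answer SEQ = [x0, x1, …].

  [0] addr=0xdc blk=27 s=3: MISS | VC []
  [1] addr=0xdb blk=27 s=3: L1-HIT | VC []
  [2] addr=0xd8 blk=27 s=3: L1-HIT | VC []
  [3] addr=0xdb blk=27 s=3: L1-HIT | VC []
  [4] addr=0xbc blk=23 s=3: MISS | VC [27]
  [5] addr=0xbb blk=23 s=3: L1-HIT | VC [27]
  [6] addr=0x6a blk=13 s=1: MISS | VC [27]
  [7] addr=0xd8 blk=27 s=3: VC-HIT | VC [23]
  [8] addr=0xdf blk=27 s=3: L1-HIT | VC [23]
  [9] addr=0xdf blk=27 s=3: L1-HIT | VC [23]
  [10] addr=0xb8 blk=23 s=3: VC-HIT | VC [27]
  [11] addr=0xac blk=21 s=1: MISS | VC [27, 13]
  [12] addr=0xdd blk=27 s=3: VC-HIT | VC [23, 13]

SEQ = [MISS, L1-HIT, L1-HIT, L1-HIT, MISS, L1-HIT, MISS, VC-HIT, L1-HIT, L1-HIT, VC-HIT, MISS, VC-HIT]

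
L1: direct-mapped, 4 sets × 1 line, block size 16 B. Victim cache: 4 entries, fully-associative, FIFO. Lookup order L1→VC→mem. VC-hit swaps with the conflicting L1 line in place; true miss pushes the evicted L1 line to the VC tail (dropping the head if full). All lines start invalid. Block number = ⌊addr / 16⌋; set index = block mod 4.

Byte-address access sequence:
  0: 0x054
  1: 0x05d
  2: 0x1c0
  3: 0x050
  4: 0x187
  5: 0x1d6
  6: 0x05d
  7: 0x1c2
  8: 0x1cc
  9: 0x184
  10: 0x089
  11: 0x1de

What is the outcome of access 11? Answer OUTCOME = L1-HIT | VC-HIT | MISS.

OUTCOME = VC-HIT

0: 0x54 (blk 5, set 1) → MISS  vc=[]
1: 0x5d (blk 5, set 1) → L1-HIT  vc=[]
2: 0x1c0 (blk 28, set 0) → MISS  vc=[]
3: 0x50 (blk 5, set 1) → L1-HIT  vc=[]
4: 0x187 (blk 24, set 0) → MISS  vc=[28]
5: 0x1d6 (blk 29, set 1) → MISS  vc=[28, 5]
6: 0x5d (blk 5, set 1) → VC-HIT  vc=[28, 29]
7: 0x1c2 (blk 28, set 0) → VC-HIT  vc=[24, 29]
8: 0x1cc (blk 28, set 0) → L1-HIT  vc=[24, 29]
9: 0x184 (blk 24, set 0) → VC-HIT  vc=[28, 29]
10: 0x89 (blk 8, set 0) → MISS  vc=[28, 29, 24]
11: 0x1de (blk 29, set 1) → VC-HIT  vc=[28, 5, 24]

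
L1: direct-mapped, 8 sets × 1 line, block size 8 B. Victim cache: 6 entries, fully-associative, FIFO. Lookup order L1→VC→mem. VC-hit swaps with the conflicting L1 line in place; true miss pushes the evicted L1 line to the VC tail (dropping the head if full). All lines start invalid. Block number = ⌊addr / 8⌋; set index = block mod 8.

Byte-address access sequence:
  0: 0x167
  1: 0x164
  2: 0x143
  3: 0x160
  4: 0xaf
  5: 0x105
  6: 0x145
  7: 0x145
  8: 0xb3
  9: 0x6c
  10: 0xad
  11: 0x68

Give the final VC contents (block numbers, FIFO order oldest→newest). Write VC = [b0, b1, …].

0: 0x167 (blk 44, set 4) → MISS  vc=[]
1: 0x164 (blk 44, set 4) → L1-HIT  vc=[]
2: 0x143 (blk 40, set 0) → MISS  vc=[]
3: 0x160 (blk 44, set 4) → L1-HIT  vc=[]
4: 0xaf (blk 21, set 5) → MISS  vc=[]
5: 0x105 (blk 32, set 0) → MISS  vc=[40]
6: 0x145 (blk 40, set 0) → VC-HIT  vc=[32]
7: 0x145 (blk 40, set 0) → L1-HIT  vc=[32]
8: 0xb3 (blk 22, set 6) → MISS  vc=[32]
9: 0x6c (blk 13, set 5) → MISS  vc=[32, 21]
10: 0xad (blk 21, set 5) → VC-HIT  vc=[32, 13]
11: 0x68 (blk 13, set 5) → VC-HIT  vc=[32, 21]

VC = [32, 21]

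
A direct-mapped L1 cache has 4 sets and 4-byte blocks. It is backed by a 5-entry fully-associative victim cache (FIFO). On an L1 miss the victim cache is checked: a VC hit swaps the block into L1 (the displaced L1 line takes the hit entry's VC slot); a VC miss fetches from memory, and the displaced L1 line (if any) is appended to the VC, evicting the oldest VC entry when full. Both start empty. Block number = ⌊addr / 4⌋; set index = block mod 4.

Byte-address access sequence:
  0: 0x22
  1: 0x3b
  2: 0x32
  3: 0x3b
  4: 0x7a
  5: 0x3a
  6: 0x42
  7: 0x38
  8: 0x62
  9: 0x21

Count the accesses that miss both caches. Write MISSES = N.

MISSES = 6

  [0] addr=0x22 blk=8 s=0: MISS | VC []
  [1] addr=0x3b blk=14 s=2: MISS | VC []
  [2] addr=0x32 blk=12 s=0: MISS | VC [8]
  [3] addr=0x3b blk=14 s=2: L1-HIT | VC [8]
  [4] addr=0x7a blk=30 s=2: MISS | VC [8, 14]
  [5] addr=0x3a blk=14 s=2: VC-HIT | VC [8, 30]
  [6] addr=0x42 blk=16 s=0: MISS | VC [8, 30, 12]
  [7] addr=0x38 blk=14 s=2: L1-HIT | VC [8, 30, 12]
  [8] addr=0x62 blk=24 s=0: MISS | VC [8, 30, 12, 16]
  [9] addr=0x21 blk=8 s=0: VC-HIT | VC [24, 30, 12, 16]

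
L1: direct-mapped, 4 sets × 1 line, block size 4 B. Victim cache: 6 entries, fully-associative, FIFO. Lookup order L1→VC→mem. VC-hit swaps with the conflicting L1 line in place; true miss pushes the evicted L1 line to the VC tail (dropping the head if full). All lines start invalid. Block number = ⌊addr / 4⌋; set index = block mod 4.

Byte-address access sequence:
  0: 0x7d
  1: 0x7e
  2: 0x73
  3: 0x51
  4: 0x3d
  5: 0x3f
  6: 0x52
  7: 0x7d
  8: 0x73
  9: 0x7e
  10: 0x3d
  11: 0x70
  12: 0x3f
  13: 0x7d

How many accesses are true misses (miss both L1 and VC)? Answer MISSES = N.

MISSES = 4

0: 0x7d (blk 31, set 3) → MISS  vc=[]
1: 0x7e (blk 31, set 3) → L1-HIT  vc=[]
2: 0x73 (blk 28, set 0) → MISS  vc=[]
3: 0x51 (blk 20, set 0) → MISS  vc=[28]
4: 0x3d (blk 15, set 3) → MISS  vc=[28, 31]
5: 0x3f (blk 15, set 3) → L1-HIT  vc=[28, 31]
6: 0x52 (blk 20, set 0) → L1-HIT  vc=[28, 31]
7: 0x7d (blk 31, set 3) → VC-HIT  vc=[28, 15]
8: 0x73 (blk 28, set 0) → VC-HIT  vc=[20, 15]
9: 0x7e (blk 31, set 3) → L1-HIT  vc=[20, 15]
10: 0x3d (blk 15, set 3) → VC-HIT  vc=[20, 31]
11: 0x70 (blk 28, set 0) → L1-HIT  vc=[20, 31]
12: 0x3f (blk 15, set 3) → L1-HIT  vc=[20, 31]
13: 0x7d (blk 31, set 3) → VC-HIT  vc=[20, 15]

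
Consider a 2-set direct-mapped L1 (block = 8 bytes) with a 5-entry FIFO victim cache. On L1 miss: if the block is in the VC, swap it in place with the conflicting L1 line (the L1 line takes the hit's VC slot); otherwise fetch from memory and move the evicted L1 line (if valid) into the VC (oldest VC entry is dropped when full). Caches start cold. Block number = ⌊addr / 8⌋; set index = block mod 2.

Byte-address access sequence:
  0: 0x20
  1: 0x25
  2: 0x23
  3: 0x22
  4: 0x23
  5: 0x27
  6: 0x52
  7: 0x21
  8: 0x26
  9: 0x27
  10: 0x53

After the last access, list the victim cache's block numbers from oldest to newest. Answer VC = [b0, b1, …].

0: 0x20 (blk 4, set 0) → MISS  vc=[]
1: 0x25 (blk 4, set 0) → L1-HIT  vc=[]
2: 0x23 (blk 4, set 0) → L1-HIT  vc=[]
3: 0x22 (blk 4, set 0) → L1-HIT  vc=[]
4: 0x23 (blk 4, set 0) → L1-HIT  vc=[]
5: 0x27 (blk 4, set 0) → L1-HIT  vc=[]
6: 0x52 (blk 10, set 0) → MISS  vc=[4]
7: 0x21 (blk 4, set 0) → VC-HIT  vc=[10]
8: 0x26 (blk 4, set 0) → L1-HIT  vc=[10]
9: 0x27 (blk 4, set 0) → L1-HIT  vc=[10]
10: 0x53 (blk 10, set 0) → VC-HIT  vc=[4]

VC = [4]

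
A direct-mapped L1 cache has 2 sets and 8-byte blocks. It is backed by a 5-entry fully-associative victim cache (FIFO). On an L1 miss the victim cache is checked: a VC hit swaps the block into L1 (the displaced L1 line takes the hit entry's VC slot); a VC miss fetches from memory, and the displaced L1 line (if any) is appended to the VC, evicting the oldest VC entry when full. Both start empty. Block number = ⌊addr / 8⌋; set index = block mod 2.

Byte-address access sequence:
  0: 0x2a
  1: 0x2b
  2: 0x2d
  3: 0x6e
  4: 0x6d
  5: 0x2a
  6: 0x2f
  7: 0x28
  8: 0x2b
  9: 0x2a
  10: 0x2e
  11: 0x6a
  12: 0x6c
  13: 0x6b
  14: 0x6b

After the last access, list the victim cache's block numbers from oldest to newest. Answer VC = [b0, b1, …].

VC = [5]

#0 0x2a→b5/s1 MISS; vc=[]
#1 0x2b→b5/s1 L1-HIT; vc=[]
#2 0x2d→b5/s1 L1-HIT; vc=[]
#3 0x6e→b13/s1 MISS; vc=[5]
#4 0x6d→b13/s1 L1-HIT; vc=[5]
#5 0x2a→b5/s1 VC-HIT; vc=[13]
#6 0x2f→b5/s1 L1-HIT; vc=[13]
#7 0x28→b5/s1 L1-HIT; vc=[13]
#8 0x2b→b5/s1 L1-HIT; vc=[13]
#9 0x2a→b5/s1 L1-HIT; vc=[13]
#10 0x2e→b5/s1 L1-HIT; vc=[13]
#11 0x6a→b13/s1 VC-HIT; vc=[5]
#12 0x6c→b13/s1 L1-HIT; vc=[5]
#13 0x6b→b13/s1 L1-HIT; vc=[5]
#14 0x6b→b13/s1 L1-HIT; vc=[5]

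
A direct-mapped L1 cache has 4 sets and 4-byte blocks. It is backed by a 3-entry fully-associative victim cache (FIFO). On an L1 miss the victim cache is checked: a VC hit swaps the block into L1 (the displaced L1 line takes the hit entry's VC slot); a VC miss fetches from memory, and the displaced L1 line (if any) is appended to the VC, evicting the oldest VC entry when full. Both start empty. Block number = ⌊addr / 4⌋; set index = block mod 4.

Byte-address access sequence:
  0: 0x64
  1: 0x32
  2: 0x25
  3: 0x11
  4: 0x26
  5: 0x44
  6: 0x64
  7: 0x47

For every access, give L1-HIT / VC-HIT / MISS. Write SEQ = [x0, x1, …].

#0 0x64→b25/s1 MISS; vc=[]
#1 0x32→b12/s0 MISS; vc=[]
#2 0x25→b9/s1 MISS; vc=[25]
#3 0x11→b4/s0 MISS; vc=[25,12]
#4 0x26→b9/s1 L1-HIT; vc=[25,12]
#5 0x44→b17/s1 MISS; vc=[25,12,9]
#6 0x64→b25/s1 VC-HIT; vc=[17,12,9]
#7 0x47→b17/s1 VC-HIT; vc=[25,12,9]

SEQ = [MISS, MISS, MISS, MISS, L1-HIT, MISS, VC-HIT, VC-HIT]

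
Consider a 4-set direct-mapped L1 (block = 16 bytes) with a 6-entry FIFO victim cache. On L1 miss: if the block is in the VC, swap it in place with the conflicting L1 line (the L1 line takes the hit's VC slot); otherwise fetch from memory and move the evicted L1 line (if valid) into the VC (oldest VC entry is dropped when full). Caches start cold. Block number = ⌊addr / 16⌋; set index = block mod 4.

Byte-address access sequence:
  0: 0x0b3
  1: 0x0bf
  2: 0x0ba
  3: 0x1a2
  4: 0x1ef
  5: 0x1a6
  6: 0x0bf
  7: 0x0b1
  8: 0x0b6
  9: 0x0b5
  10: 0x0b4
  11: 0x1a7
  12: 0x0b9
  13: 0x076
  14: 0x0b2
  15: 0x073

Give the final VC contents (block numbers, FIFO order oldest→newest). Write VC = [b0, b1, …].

  [0] addr=0xb3 blk=11 s=3: MISS | VC []
  [1] addr=0xbf blk=11 s=3: L1-HIT | VC []
  [2] addr=0xba blk=11 s=3: L1-HIT | VC []
  [3] addr=0x1a2 blk=26 s=2: MISS | VC []
  [4] addr=0x1ef blk=30 s=2: MISS | VC [26]
  [5] addr=0x1a6 blk=26 s=2: VC-HIT | VC [30]
  [6] addr=0xbf blk=11 s=3: L1-HIT | VC [30]
  [7] addr=0xb1 blk=11 s=3: L1-HIT | VC [30]
  [8] addr=0xb6 blk=11 s=3: L1-HIT | VC [30]
  [9] addr=0xb5 blk=11 s=3: L1-HIT | VC [30]
  [10] addr=0xb4 blk=11 s=3: L1-HIT | VC [30]
  [11] addr=0x1a7 blk=26 s=2: L1-HIT | VC [30]
  [12] addr=0xb9 blk=11 s=3: L1-HIT | VC [30]
  [13] addr=0x76 blk=7 s=3: MISS | VC [30, 11]
  [14] addr=0xb2 blk=11 s=3: VC-HIT | VC [30, 7]
  [15] addr=0x73 blk=7 s=3: VC-HIT | VC [30, 11]

VC = [30, 11]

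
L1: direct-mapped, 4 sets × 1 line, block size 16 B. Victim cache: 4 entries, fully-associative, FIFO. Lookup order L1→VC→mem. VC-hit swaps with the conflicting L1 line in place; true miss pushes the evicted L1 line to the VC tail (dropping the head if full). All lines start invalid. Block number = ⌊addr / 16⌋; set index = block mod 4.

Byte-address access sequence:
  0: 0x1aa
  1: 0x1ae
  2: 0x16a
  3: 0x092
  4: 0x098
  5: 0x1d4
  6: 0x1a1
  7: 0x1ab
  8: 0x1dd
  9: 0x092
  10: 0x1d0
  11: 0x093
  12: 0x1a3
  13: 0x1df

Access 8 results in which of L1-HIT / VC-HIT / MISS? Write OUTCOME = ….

  [0] addr=0x1aa blk=26 s=2: MISS | VC []
  [1] addr=0x1ae blk=26 s=2: L1-HIT | VC []
  [2] addr=0x16a blk=22 s=2: MISS | VC [26]
  [3] addr=0x92 blk=9 s=1: MISS | VC [26]
  [4] addr=0x98 blk=9 s=1: L1-HIT | VC [26]
  [5] addr=0x1d4 blk=29 s=1: MISS | VC [26, 9]
  [6] addr=0x1a1 blk=26 s=2: VC-HIT | VC [22, 9]
  [7] addr=0x1ab blk=26 s=2: L1-HIT | VC [22, 9]
  [8] addr=0x1dd blk=29 s=1: L1-HIT | VC [22, 9]
  [9] addr=0x92 blk=9 s=1: VC-HIT | VC [22, 29]
  [10] addr=0x1d0 blk=29 s=1: VC-HIT | VC [22, 9]
  [11] addr=0x93 blk=9 s=1: VC-HIT | VC [22, 29]
  [12] addr=0x1a3 blk=26 s=2: L1-HIT | VC [22, 29]
  [13] addr=0x1df blk=29 s=1: VC-HIT | VC [22, 9]

OUTCOME = L1-HIT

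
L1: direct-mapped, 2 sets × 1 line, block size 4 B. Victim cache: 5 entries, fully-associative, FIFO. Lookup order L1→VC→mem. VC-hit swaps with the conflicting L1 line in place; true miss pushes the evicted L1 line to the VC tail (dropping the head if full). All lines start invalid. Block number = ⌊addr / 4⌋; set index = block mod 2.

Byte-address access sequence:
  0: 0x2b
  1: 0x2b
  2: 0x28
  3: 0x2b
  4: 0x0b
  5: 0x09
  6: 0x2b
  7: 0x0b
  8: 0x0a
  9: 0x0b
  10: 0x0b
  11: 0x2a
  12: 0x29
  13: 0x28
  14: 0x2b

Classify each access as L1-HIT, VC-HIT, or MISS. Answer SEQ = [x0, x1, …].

  [0] addr=0x2b blk=10 s=0: MISS | VC []
  [1] addr=0x2b blk=10 s=0: L1-HIT | VC []
  [2] addr=0x28 blk=10 s=0: L1-HIT | VC []
  [3] addr=0x2b blk=10 s=0: L1-HIT | VC []
  [4] addr=0xb blk=2 s=0: MISS | VC [10]
  [5] addr=0x9 blk=2 s=0: L1-HIT | VC [10]
  [6] addr=0x2b blk=10 s=0: VC-HIT | VC [2]
  [7] addr=0xb blk=2 s=0: VC-HIT | VC [10]
  [8] addr=0xa blk=2 s=0: L1-HIT | VC [10]
  [9] addr=0xb blk=2 s=0: L1-HIT | VC [10]
  [10] addr=0xb blk=2 s=0: L1-HIT | VC [10]
  [11] addr=0x2a blk=10 s=0: VC-HIT | VC [2]
  [12] addr=0x29 blk=10 s=0: L1-HIT | VC [2]
  [13] addr=0x28 blk=10 s=0: L1-HIT | VC [2]
  [14] addr=0x2b blk=10 s=0: L1-HIT | VC [2]

SEQ = [MISS, L1-HIT, L1-HIT, L1-HIT, MISS, L1-HIT, VC-HIT, VC-HIT, L1-HIT, L1-HIT, L1-HIT, VC-HIT, L1-HIT, L1-HIT, L1-HIT]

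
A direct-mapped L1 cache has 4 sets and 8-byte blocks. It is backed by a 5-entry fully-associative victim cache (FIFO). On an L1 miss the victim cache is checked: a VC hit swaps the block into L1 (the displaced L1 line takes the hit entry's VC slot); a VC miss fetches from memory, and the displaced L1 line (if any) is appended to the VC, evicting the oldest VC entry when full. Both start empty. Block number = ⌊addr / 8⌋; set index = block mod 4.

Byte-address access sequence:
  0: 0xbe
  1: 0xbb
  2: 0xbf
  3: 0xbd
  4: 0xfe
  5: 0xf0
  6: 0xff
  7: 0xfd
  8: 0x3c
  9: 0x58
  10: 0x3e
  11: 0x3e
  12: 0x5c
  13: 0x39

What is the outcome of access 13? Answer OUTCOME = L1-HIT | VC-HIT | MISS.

OUTCOME = VC-HIT

#0 0xbe→b23/s3 MISS; vc=[]
#1 0xbb→b23/s3 L1-HIT; vc=[]
#2 0xbf→b23/s3 L1-HIT; vc=[]
#3 0xbd→b23/s3 L1-HIT; vc=[]
#4 0xfe→b31/s3 MISS; vc=[23]
#5 0xf0→b30/s2 MISS; vc=[23]
#6 0xff→b31/s3 L1-HIT; vc=[23]
#7 0xfd→b31/s3 L1-HIT; vc=[23]
#8 0x3c→b7/s3 MISS; vc=[23,31]
#9 0x58→b11/s3 MISS; vc=[23,31,7]
#10 0x3e→b7/s3 VC-HIT; vc=[23,31,11]
#11 0x3e→b7/s3 L1-HIT; vc=[23,31,11]
#12 0x5c→b11/s3 VC-HIT; vc=[23,31,7]
#13 0x39→b7/s3 VC-HIT; vc=[23,31,11]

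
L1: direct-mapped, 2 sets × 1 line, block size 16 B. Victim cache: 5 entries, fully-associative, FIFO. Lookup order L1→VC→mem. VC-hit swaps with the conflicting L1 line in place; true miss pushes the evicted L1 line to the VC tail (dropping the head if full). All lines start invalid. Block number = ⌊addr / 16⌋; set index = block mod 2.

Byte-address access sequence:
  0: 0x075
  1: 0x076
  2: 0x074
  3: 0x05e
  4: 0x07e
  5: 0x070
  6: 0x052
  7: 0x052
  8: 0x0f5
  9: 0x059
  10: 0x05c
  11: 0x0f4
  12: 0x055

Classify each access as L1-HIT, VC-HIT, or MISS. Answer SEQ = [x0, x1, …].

#0 0x75→b7/s1 MISS; vc=[]
#1 0x76→b7/s1 L1-HIT; vc=[]
#2 0x74→b7/s1 L1-HIT; vc=[]
#3 0x5e→b5/s1 MISS; vc=[7]
#4 0x7e→b7/s1 VC-HIT; vc=[5]
#5 0x70→b7/s1 L1-HIT; vc=[5]
#6 0x52→b5/s1 VC-HIT; vc=[7]
#7 0x52→b5/s1 L1-HIT; vc=[7]
#8 0xf5→b15/s1 MISS; vc=[7,5]
#9 0x59→b5/s1 VC-HIT; vc=[7,15]
#10 0x5c→b5/s1 L1-HIT; vc=[7,15]
#11 0xf4→b15/s1 VC-HIT; vc=[7,5]
#12 0x55→b5/s1 VC-HIT; vc=[7,15]

SEQ = [MISS, L1-HIT, L1-HIT, MISS, VC-HIT, L1-HIT, VC-HIT, L1-HIT, MISS, VC-HIT, L1-HIT, VC-HIT, VC-HIT]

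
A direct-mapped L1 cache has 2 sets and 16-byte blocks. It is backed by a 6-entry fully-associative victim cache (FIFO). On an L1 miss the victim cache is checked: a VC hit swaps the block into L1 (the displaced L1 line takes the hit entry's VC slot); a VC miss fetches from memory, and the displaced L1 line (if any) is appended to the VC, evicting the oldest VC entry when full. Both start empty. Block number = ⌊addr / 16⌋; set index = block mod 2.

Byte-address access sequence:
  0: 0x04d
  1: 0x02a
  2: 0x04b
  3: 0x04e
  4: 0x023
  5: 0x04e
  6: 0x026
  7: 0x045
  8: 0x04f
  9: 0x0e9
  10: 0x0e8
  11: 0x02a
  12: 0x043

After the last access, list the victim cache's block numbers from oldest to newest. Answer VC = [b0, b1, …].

VC = [14, 2]

0: 0x4d (blk 4, set 0) → MISS  vc=[]
1: 0x2a (blk 2, set 0) → MISS  vc=[4]
2: 0x4b (blk 4, set 0) → VC-HIT  vc=[2]
3: 0x4e (blk 4, set 0) → L1-HIT  vc=[2]
4: 0x23 (blk 2, set 0) → VC-HIT  vc=[4]
5: 0x4e (blk 4, set 0) → VC-HIT  vc=[2]
6: 0x26 (blk 2, set 0) → VC-HIT  vc=[4]
7: 0x45 (blk 4, set 0) → VC-HIT  vc=[2]
8: 0x4f (blk 4, set 0) → L1-HIT  vc=[2]
9: 0xe9 (blk 14, set 0) → MISS  vc=[2, 4]
10: 0xe8 (blk 14, set 0) → L1-HIT  vc=[2, 4]
11: 0x2a (blk 2, set 0) → VC-HIT  vc=[14, 4]
12: 0x43 (blk 4, set 0) → VC-HIT  vc=[14, 2]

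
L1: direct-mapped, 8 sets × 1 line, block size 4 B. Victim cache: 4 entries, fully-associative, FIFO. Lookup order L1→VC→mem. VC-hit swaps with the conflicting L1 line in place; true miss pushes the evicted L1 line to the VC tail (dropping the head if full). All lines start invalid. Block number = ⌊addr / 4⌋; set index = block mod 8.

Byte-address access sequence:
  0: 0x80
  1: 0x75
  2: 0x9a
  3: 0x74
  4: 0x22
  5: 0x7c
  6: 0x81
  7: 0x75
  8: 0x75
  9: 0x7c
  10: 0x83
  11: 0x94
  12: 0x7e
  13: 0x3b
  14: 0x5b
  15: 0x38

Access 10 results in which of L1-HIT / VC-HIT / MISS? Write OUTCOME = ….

  [0] addr=0x80 blk=32 s=0: MISS | VC []
  [1] addr=0x75 blk=29 s=5: MISS | VC []
  [2] addr=0x9a blk=38 s=6: MISS | VC []
  [3] addr=0x74 blk=29 s=5: L1-HIT | VC []
  [4] addr=0x22 blk=8 s=0: MISS | VC [32]
  [5] addr=0x7c blk=31 s=7: MISS | VC [32]
  [6] addr=0x81 blk=32 s=0: VC-HIT | VC [8]
  [7] addr=0x75 blk=29 s=5: L1-HIT | VC [8]
  [8] addr=0x75 blk=29 s=5: L1-HIT | VC [8]
  [9] addr=0x7c blk=31 s=7: L1-HIT | VC [8]
  [10] addr=0x83 blk=32 s=0: L1-HIT | VC [8]
  [11] addr=0x94 blk=37 s=5: MISS | VC [8, 29]
  [12] addr=0x7e blk=31 s=7: L1-HIT | VC [8, 29]
  [13] addr=0x3b blk=14 s=6: MISS | VC [8, 29, 38]
  [14] addr=0x5b blk=22 s=6: MISS | VC [8, 29, 38, 14]
  [15] addr=0x38 blk=14 s=6: VC-HIT | VC [8, 29, 38, 22]

OUTCOME = L1-HIT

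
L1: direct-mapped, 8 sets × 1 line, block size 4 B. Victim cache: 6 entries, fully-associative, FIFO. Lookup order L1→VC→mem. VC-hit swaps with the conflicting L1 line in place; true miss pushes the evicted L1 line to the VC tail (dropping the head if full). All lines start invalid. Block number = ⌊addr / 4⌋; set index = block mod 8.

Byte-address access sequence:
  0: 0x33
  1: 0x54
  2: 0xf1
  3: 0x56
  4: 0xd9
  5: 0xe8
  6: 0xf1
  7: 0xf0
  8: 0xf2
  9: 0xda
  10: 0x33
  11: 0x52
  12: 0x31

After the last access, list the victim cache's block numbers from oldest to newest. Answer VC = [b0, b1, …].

0: 0x33 (blk 12, set 4) → MISS  vc=[]
1: 0x54 (blk 21, set 5) → MISS  vc=[]
2: 0xf1 (blk 60, set 4) → MISS  vc=[12]
3: 0x56 (blk 21, set 5) → L1-HIT  vc=[12]
4: 0xd9 (blk 54, set 6) → MISS  vc=[12]
5: 0xe8 (blk 58, set 2) → MISS  vc=[12]
6: 0xf1 (blk 60, set 4) → L1-HIT  vc=[12]
7: 0xf0 (blk 60, set 4) → L1-HIT  vc=[12]
8: 0xf2 (blk 60, set 4) → L1-HIT  vc=[12]
9: 0xda (blk 54, set 6) → L1-HIT  vc=[12]
10: 0x33 (blk 12, set 4) → VC-HIT  vc=[60]
11: 0x52 (blk 20, set 4) → MISS  vc=[60, 12]
12: 0x31 (blk 12, set 4) → VC-HIT  vc=[60, 20]

VC = [60, 20]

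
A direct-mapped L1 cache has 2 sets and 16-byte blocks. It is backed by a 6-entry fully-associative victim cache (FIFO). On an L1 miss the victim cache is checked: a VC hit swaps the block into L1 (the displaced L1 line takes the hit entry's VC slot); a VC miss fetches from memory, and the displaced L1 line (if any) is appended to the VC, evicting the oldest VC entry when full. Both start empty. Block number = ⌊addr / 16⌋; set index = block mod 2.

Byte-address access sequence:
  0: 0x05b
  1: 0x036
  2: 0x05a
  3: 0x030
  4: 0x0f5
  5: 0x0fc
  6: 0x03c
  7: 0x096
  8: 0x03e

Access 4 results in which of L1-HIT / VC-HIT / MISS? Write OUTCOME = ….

  [0] addr=0x5b blk=5 s=1: MISS | VC []
  [1] addr=0x36 blk=3 s=1: MISS | VC [5]
  [2] addr=0x5a blk=5 s=1: VC-HIT | VC [3]
  [3] addr=0x30 blk=3 s=1: VC-HIT | VC [5]
  [4] addr=0xf5 blk=15 s=1: MISS | VC [5, 3]
  [5] addr=0xfc blk=15 s=1: L1-HIT | VC [5, 3]
  [6] addr=0x3c blk=3 s=1: VC-HIT | VC [5, 15]
  [7] addr=0x96 blk=9 s=1: MISS | VC [5, 15, 3]
  [8] addr=0x3e blk=3 s=1: VC-HIT | VC [5, 15, 9]

OUTCOME = MISS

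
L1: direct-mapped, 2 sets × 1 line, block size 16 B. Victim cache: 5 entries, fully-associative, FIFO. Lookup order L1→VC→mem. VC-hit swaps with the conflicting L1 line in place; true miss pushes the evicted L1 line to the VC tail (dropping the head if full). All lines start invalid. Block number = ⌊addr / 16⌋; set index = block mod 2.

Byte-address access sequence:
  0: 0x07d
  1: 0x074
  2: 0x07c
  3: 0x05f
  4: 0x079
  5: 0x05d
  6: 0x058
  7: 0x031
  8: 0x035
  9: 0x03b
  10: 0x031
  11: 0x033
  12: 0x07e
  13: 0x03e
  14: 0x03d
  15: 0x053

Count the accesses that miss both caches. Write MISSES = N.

MISSES = 3

  [0] addr=0x7d blk=7 s=1: MISS | VC []
  [1] addr=0x74 blk=7 s=1: L1-HIT | VC []
  [2] addr=0x7c blk=7 s=1: L1-HIT | VC []
  [3] addr=0x5f blk=5 s=1: MISS | VC [7]
  [4] addr=0x79 blk=7 s=1: VC-HIT | VC [5]
  [5] addr=0x5d blk=5 s=1: VC-HIT | VC [7]
  [6] addr=0x58 blk=5 s=1: L1-HIT | VC [7]
  [7] addr=0x31 blk=3 s=1: MISS | VC [7, 5]
  [8] addr=0x35 blk=3 s=1: L1-HIT | VC [7, 5]
  [9] addr=0x3b blk=3 s=1: L1-HIT | VC [7, 5]
  [10] addr=0x31 blk=3 s=1: L1-HIT | VC [7, 5]
  [11] addr=0x33 blk=3 s=1: L1-HIT | VC [7, 5]
  [12] addr=0x7e blk=7 s=1: VC-HIT | VC [3, 5]
  [13] addr=0x3e blk=3 s=1: VC-HIT | VC [7, 5]
  [14] addr=0x3d blk=3 s=1: L1-HIT | VC [7, 5]
  [15] addr=0x53 blk=5 s=1: VC-HIT | VC [7, 3]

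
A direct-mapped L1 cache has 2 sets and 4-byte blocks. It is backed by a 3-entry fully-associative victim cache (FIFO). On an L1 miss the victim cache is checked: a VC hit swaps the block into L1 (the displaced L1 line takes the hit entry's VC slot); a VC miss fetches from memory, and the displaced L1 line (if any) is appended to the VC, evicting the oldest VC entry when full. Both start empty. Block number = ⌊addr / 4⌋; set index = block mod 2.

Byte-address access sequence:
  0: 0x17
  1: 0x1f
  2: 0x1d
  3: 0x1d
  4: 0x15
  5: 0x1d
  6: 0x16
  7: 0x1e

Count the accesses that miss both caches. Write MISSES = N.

MISSES = 2

#0 0x17→b5/s1 MISS; vc=[]
#1 0x1f→b7/s1 MISS; vc=[5]
#2 0x1d→b7/s1 L1-HIT; vc=[5]
#3 0x1d→b7/s1 L1-HIT; vc=[5]
#4 0x15→b5/s1 VC-HIT; vc=[7]
#5 0x1d→b7/s1 VC-HIT; vc=[5]
#6 0x16→b5/s1 VC-HIT; vc=[7]
#7 0x1e→b7/s1 VC-HIT; vc=[5]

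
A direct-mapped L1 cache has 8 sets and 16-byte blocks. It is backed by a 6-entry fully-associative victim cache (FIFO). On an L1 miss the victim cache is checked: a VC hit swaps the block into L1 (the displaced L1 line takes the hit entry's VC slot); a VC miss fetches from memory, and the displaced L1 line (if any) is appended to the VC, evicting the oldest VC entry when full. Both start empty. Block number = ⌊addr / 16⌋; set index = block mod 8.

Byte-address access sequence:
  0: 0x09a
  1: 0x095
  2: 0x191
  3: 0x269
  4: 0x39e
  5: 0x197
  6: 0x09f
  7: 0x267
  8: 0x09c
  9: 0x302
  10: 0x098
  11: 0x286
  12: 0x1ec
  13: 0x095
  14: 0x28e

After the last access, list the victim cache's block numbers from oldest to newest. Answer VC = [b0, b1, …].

VC = [25, 57, 48, 38]

#0 0x9a→b9/s1 MISS; vc=[]
#1 0x95→b9/s1 L1-HIT; vc=[]
#2 0x191→b25/s1 MISS; vc=[9]
#3 0x269→b38/s6 MISS; vc=[9]
#4 0x39e→b57/s1 MISS; vc=[9,25]
#5 0x197→b25/s1 VC-HIT; vc=[9,57]
#6 0x9f→b9/s1 VC-HIT; vc=[25,57]
#7 0x267→b38/s6 L1-HIT; vc=[25,57]
#8 0x9c→b9/s1 L1-HIT; vc=[25,57]
#9 0x302→b48/s0 MISS; vc=[25,57]
#10 0x98→b9/s1 L1-HIT; vc=[25,57]
#11 0x286→b40/s0 MISS; vc=[25,57,48]
#12 0x1ec→b30/s6 MISS; vc=[25,57,48,38]
#13 0x95→b9/s1 L1-HIT; vc=[25,57,48,38]
#14 0x28e→b40/s0 L1-HIT; vc=[25,57,48,38]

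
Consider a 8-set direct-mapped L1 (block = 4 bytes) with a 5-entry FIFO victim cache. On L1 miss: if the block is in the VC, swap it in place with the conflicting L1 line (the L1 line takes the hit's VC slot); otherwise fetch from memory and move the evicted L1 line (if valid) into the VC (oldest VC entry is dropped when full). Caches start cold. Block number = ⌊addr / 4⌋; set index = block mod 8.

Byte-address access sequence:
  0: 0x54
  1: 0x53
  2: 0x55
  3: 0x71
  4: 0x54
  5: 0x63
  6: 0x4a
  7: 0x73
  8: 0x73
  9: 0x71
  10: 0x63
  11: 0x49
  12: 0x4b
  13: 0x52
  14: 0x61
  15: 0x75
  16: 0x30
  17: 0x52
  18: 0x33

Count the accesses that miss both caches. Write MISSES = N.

  [0] addr=0x54 blk=21 s=5: MISS | VC []
  [1] addr=0x53 blk=20 s=4: MISS | VC []
  [2] addr=0x55 blk=21 s=5: L1-HIT | VC []
  [3] addr=0x71 blk=28 s=4: MISS | VC [20]
  [4] addr=0x54 blk=21 s=5: L1-HIT | VC [20]
  [5] addr=0x63 blk=24 s=0: MISS | VC [20]
  [6] addr=0x4a blk=18 s=2: MISS | VC [20]
  [7] addr=0x73 blk=28 s=4: L1-HIT | VC [20]
  [8] addr=0x73 blk=28 s=4: L1-HIT | VC [20]
  [9] addr=0x71 blk=28 s=4: L1-HIT | VC [20]
  [10] addr=0x63 blk=24 s=0: L1-HIT | VC [20]
  [11] addr=0x49 blk=18 s=2: L1-HIT | VC [20]
  [12] addr=0x4b blk=18 s=2: L1-HIT | VC [20]
  [13] addr=0x52 blk=20 s=4: VC-HIT | VC [28]
  [14] addr=0x61 blk=24 s=0: L1-HIT | VC [28]
  [15] addr=0x75 blk=29 s=5: MISS | VC [28, 21]
  [16] addr=0x30 blk=12 s=4: MISS | VC [28, 21, 20]
  [17] addr=0x52 blk=20 s=4: VC-HIT | VC [28, 21, 12]
  [18] addr=0x33 blk=12 s=4: VC-HIT | VC [28, 21, 20]

MISSES = 7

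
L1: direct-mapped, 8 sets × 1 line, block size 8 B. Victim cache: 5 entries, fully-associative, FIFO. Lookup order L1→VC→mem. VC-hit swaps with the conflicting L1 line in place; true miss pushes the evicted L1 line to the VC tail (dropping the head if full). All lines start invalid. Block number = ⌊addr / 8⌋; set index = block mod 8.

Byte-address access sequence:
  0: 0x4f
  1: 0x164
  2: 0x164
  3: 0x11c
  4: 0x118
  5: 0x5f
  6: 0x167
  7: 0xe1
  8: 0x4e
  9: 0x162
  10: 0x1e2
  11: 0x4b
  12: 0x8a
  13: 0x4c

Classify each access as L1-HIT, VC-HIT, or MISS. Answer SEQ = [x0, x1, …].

SEQ = [MISS, MISS, L1-HIT, MISS, L1-HIT, MISS, L1-HIT, MISS, L1-HIT, VC-HIT, MISS, L1-HIT, MISS, VC-HIT]

  [0] addr=0x4f blk=9 s=1: MISS | VC []
  [1] addr=0x164 blk=44 s=4: MISS | VC []
  [2] addr=0x164 blk=44 s=4: L1-HIT | VC []
  [3] addr=0x11c blk=35 s=3: MISS | VC []
  [4] addr=0x118 blk=35 s=3: L1-HIT | VC []
  [5] addr=0x5f blk=11 s=3: MISS | VC [35]
  [6] addr=0x167 blk=44 s=4: L1-HIT | VC [35]
  [7] addr=0xe1 blk=28 s=4: MISS | VC [35, 44]
  [8] addr=0x4e blk=9 s=1: L1-HIT | VC [35, 44]
  [9] addr=0x162 blk=44 s=4: VC-HIT | VC [35, 28]
  [10] addr=0x1e2 blk=60 s=4: MISS | VC [35, 28, 44]
  [11] addr=0x4b blk=9 s=1: L1-HIT | VC [35, 28, 44]
  [12] addr=0x8a blk=17 s=1: MISS | VC [35, 28, 44, 9]
  [13] addr=0x4c blk=9 s=1: VC-HIT | VC [35, 28, 44, 17]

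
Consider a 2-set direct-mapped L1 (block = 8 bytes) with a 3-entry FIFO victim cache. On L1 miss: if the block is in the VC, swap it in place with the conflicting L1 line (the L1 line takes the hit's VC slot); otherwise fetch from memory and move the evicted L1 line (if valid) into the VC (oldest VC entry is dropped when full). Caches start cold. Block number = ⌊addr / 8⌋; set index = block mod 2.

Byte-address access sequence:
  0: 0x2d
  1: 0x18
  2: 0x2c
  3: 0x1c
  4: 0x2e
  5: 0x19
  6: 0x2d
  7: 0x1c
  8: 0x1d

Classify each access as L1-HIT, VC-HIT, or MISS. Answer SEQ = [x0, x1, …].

SEQ = [MISS, MISS, VC-HIT, VC-HIT, VC-HIT, VC-HIT, VC-HIT, VC-HIT, L1-HIT]

0: 0x2d (blk 5, set 1) → MISS  vc=[]
1: 0x18 (blk 3, set 1) → MISS  vc=[5]
2: 0x2c (blk 5, set 1) → VC-HIT  vc=[3]
3: 0x1c (blk 3, set 1) → VC-HIT  vc=[5]
4: 0x2e (blk 5, set 1) → VC-HIT  vc=[3]
5: 0x19 (blk 3, set 1) → VC-HIT  vc=[5]
6: 0x2d (blk 5, set 1) → VC-HIT  vc=[3]
7: 0x1c (blk 3, set 1) → VC-HIT  vc=[5]
8: 0x1d (blk 3, set 1) → L1-HIT  vc=[5]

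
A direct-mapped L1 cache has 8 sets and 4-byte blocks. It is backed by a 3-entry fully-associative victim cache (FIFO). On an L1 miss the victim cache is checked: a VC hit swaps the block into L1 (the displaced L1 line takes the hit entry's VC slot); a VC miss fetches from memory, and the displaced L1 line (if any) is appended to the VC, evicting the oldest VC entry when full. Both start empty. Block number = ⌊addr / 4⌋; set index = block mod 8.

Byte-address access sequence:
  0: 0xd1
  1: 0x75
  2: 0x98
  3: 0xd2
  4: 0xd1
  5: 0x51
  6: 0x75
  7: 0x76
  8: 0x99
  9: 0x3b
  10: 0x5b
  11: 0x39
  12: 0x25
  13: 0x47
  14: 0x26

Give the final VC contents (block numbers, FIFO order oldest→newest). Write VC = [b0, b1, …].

VC = [38, 22, 17]

0: 0xd1 (blk 52, set 4) → MISS  vc=[]
1: 0x75 (blk 29, set 5) → MISS  vc=[]
2: 0x98 (blk 38, set 6) → MISS  vc=[]
3: 0xd2 (blk 52, set 4) → L1-HIT  vc=[]
4: 0xd1 (blk 52, set 4) → L1-HIT  vc=[]
5: 0x51 (blk 20, set 4) → MISS  vc=[52]
6: 0x75 (blk 29, set 5) → L1-HIT  vc=[52]
7: 0x76 (blk 29, set 5) → L1-HIT  vc=[52]
8: 0x99 (blk 38, set 6) → L1-HIT  vc=[52]
9: 0x3b (blk 14, set 6) → MISS  vc=[52, 38]
10: 0x5b (blk 22, set 6) → MISS  vc=[52, 38, 14]
11: 0x39 (blk 14, set 6) → VC-HIT  vc=[52, 38, 22]
12: 0x25 (blk 9, set 1) → MISS  vc=[52, 38, 22]
13: 0x47 (blk 17, set 1) → MISS  vc=[38, 22, 9]
14: 0x26 (blk 9, set 1) → VC-HIT  vc=[38, 22, 17]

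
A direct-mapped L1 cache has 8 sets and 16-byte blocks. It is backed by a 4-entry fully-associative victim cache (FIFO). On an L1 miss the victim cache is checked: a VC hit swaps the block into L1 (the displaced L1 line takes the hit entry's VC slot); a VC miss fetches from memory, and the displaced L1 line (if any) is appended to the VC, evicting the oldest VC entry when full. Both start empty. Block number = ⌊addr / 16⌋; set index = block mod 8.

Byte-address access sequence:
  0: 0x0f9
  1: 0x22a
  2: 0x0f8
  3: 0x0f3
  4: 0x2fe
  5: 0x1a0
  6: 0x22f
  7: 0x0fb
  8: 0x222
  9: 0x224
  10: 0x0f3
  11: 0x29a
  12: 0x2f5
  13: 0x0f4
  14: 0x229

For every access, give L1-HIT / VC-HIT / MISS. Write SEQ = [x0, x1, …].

  [0] addr=0xf9 blk=15 s=7: MISS | VC []
  [1] addr=0x22a blk=34 s=2: MISS | VC []
  [2] addr=0xf8 blk=15 s=7: L1-HIT | VC []
  [3] addr=0xf3 blk=15 s=7: L1-HIT | VC []
  [4] addr=0x2fe blk=47 s=7: MISS | VC [15]
  [5] addr=0x1a0 blk=26 s=2: MISS | VC [15, 34]
  [6] addr=0x22f blk=34 s=2: VC-HIT | VC [15, 26]
  [7] addr=0xfb blk=15 s=7: VC-HIT | VC [47, 26]
  [8] addr=0x222 blk=34 s=2: L1-HIT | VC [47, 26]
  [9] addr=0x224 blk=34 s=2: L1-HIT | VC [47, 26]
  [10] addr=0xf3 blk=15 s=7: L1-HIT | VC [47, 26]
  [11] addr=0x29a blk=41 s=1: MISS | VC [47, 26]
  [12] addr=0x2f5 blk=47 s=7: VC-HIT | VC [15, 26]
  [13] addr=0xf4 blk=15 s=7: VC-HIT | VC [47, 26]
  [14] addr=0x229 blk=34 s=2: L1-HIT | VC [47, 26]

SEQ = [MISS, MISS, L1-HIT, L1-HIT, MISS, MISS, VC-HIT, VC-HIT, L1-HIT, L1-HIT, L1-HIT, MISS, VC-HIT, VC-HIT, L1-HIT]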